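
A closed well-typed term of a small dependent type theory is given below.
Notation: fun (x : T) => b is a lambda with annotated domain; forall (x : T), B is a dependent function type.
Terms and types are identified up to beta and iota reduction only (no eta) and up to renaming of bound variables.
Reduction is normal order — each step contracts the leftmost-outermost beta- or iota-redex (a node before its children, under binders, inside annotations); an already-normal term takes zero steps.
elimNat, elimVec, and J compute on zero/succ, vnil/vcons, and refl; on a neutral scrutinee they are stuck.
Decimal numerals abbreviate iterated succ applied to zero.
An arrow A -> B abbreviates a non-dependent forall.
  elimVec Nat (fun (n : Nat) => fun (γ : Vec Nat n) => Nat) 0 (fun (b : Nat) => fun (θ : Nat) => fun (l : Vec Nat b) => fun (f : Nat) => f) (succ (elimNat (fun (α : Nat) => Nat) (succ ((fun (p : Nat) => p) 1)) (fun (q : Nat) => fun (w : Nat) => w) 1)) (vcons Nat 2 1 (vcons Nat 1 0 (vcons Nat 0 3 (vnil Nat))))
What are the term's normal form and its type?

reduced normal form:
  0
the term's type:
  Nat


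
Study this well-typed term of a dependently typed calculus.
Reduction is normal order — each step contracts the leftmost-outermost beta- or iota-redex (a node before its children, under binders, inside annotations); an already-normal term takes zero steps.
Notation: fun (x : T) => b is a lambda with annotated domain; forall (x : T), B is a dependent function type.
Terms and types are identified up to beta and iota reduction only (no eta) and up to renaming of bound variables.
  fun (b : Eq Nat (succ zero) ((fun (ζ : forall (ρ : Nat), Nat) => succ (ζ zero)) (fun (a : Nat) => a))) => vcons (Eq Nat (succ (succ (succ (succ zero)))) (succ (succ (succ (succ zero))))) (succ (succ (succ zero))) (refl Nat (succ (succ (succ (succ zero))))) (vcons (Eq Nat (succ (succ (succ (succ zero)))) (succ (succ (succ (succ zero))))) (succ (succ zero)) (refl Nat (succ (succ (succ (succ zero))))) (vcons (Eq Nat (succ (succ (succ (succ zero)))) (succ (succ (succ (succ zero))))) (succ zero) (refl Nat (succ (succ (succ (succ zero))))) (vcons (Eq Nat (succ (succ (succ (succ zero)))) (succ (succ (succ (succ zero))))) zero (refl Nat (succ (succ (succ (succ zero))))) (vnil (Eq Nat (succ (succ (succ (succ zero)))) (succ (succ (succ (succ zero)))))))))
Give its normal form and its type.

reduced normal form:
  fun (b : Eq Nat (succ zero) (succ zero)) => vcons (Eq Nat (succ (succ (succ (succ zero)))) (succ (succ (succ (succ zero))))) (succ (succ (succ zero))) (refl Nat (succ (succ (succ (succ zero))))) (vcons (Eq Nat (succ (succ (succ (succ zero)))) (succ (succ (succ (succ zero))))) (succ (succ zero)) (refl Nat (succ (succ (succ (succ zero))))) (vcons (Eq Nat (succ (succ (succ (succ zero)))) (succ (succ (succ (succ zero))))) (succ zero) (refl Nat (succ (succ (succ (succ zero))))) (vcons (Eq Nat (succ (succ (succ (succ zero)))) (succ (succ (succ (succ zero))))) zero (refl Nat (succ (succ (succ (succ zero))))) (vnil (Eq Nat (succ (succ (succ (succ zero)))) (succ (succ (succ (succ zero)))))))))
the term's type:
  forall (b : Eq Nat (succ zero) (succ zero)), Vec (Eq Nat (succ (succ (succ (succ zero)))) (succ (succ (succ (succ zero))))) (succ (succ (succ (succ zero))))


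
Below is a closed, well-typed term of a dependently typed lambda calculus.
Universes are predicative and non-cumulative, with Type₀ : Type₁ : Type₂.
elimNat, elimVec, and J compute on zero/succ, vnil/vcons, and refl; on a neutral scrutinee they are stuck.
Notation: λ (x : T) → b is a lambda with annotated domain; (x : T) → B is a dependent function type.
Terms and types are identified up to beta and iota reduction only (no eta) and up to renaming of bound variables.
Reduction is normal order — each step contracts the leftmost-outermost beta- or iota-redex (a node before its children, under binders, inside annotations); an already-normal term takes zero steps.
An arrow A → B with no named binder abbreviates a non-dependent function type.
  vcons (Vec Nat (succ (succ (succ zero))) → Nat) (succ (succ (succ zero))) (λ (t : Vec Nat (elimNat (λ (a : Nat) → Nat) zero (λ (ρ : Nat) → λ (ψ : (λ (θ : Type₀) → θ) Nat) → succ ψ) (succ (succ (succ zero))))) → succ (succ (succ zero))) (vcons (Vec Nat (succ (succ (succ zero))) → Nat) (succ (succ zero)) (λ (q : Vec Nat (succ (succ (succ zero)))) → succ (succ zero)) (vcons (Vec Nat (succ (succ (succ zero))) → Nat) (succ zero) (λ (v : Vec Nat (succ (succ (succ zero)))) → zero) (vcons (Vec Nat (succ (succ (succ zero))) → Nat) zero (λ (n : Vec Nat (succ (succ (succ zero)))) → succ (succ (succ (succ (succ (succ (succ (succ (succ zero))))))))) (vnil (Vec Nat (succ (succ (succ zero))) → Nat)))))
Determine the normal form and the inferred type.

reduced normal form:
  vcons (Vec Nat (succ (succ (succ zero))) → Nat) (succ (succ (succ zero))) (λ (t : Vec Nat (succ (succ (succ zero)))) → succ (succ (succ zero))) (vcons (Vec Nat (succ (succ (succ zero))) → Nat) (succ (succ zero)) (λ (a : Vec Nat (succ (succ (succ zero)))) → succ (succ zero)) (vcons (Vec Nat (succ (succ (succ zero))) → Nat) (succ zero) (λ (ρ : Vec Nat (succ (succ (succ zero)))) → zero) (vcons (Vec Nat (succ (succ (succ zero))) → Nat) zero (λ (ψ : Vec Nat (succ (succ (succ zero)))) → succ (succ (succ (succ (succ (succ (succ (succ (succ zero))))))))) (vnil (Vec Nat (succ (succ (succ zero))) → Nat)))))
inferred type:
  Vec (Vec Nat (succ (succ (succ zero))) → Nat) (succ (succ (succ (succ zero))))
observation: the leftmost-outermost redex is an elimNat iota-redex, and normalization takes 10 steps.


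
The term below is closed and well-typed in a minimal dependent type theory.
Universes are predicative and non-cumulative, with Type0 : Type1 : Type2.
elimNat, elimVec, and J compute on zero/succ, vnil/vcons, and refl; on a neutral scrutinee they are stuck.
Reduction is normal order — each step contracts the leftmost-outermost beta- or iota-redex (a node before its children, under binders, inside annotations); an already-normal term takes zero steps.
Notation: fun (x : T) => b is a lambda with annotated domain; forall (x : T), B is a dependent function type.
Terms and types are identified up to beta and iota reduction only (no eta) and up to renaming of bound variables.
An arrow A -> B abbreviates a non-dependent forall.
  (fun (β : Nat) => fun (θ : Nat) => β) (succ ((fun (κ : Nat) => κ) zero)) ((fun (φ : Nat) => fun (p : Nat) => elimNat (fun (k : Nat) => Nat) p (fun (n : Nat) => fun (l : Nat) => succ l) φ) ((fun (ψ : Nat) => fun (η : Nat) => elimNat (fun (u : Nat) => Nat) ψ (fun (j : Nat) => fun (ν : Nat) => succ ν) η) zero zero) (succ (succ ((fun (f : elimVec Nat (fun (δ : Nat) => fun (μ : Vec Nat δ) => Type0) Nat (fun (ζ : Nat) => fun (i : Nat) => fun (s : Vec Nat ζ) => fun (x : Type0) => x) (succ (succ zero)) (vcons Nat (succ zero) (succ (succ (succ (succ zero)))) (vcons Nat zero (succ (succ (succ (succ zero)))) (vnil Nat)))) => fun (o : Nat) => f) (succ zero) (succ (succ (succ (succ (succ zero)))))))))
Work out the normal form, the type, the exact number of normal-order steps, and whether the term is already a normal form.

reduced normal form:
  succ zero
the term's type:
  Nat
reduction steps (normal order): 3
term was already normal: no
first contracted redex: a beta-redex


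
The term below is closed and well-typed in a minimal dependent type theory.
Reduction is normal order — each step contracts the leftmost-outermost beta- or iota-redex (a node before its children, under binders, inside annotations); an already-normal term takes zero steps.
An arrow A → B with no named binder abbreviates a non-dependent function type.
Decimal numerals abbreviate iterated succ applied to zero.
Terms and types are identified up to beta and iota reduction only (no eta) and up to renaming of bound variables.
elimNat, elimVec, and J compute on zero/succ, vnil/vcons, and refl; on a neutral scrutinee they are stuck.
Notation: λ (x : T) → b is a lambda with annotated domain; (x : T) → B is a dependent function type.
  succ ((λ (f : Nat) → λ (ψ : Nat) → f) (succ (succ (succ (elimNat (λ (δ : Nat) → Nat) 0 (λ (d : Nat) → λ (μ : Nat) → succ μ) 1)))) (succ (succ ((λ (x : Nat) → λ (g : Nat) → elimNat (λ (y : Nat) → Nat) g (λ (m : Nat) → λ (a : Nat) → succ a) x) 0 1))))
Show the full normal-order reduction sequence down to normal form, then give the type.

reduction (normal order):
  succ ((λ (f : Nat) → λ (ψ : Nat) → f) (succ (succ (succ (elimNat (λ (δ : Nat) → Nat) 0 (λ (d : Nat) → λ (μ : Nat) → succ μ) 1)))) (succ (succ ((λ (x : Nat) → λ (g : Nat) → elimNat (λ (y : Nat) → Nat) g (λ (m : Nat) → λ (a : Nat) → succ a) x) 0 1))))
  ~> succ ((λ (f : Nat) → succ (succ (succ (elimNat (λ (ψ : Nat) → Nat) 0 (λ (δ : Nat) → λ (d : Nat) → succ d) 1)))) (succ (succ ((λ (μ : Nat) → λ (x : Nat) → elimNat (λ (g : Nat) → Nat) x (λ (y : Nat) → λ (m : Nat) → succ m) μ) 0 1))))
  ~> succ (succ (succ (succ (elimNat (λ (f : Nat) → Nat) 0 (λ (ψ : Nat) → λ (δ : Nat) → succ δ) 1))))
  ~> succ (succ (succ (succ ((λ (f : Nat) → λ (ψ : Nat) → succ ψ) 0 (elimNat (λ (δ : Nat) → Nat) 0 (λ (d : Nat) → λ (μ : Nat) → succ μ) 0)))))
  ~> succ (succ (succ (succ ((λ (f : Nat) → succ f) (elimNat (λ (ψ : Nat) → Nat) 0 (λ (δ : Nat) → λ (d : Nat) → succ d) 0)))))
  ~> succ (succ (succ (succ (succ (elimNat (λ (f : Nat) → Nat) 0 (λ (ψ : Nat) → λ (δ : Nat) → succ δ) 0)))))
  ~> 5
type:
  Nat


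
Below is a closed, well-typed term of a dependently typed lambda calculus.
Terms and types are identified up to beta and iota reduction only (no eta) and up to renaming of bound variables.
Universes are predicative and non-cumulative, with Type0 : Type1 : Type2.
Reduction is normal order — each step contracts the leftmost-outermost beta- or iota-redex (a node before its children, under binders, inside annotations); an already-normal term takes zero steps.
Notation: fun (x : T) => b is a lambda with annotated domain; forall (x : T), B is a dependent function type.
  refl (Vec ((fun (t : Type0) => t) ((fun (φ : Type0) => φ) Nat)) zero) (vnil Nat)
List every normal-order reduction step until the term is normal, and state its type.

reduction (normal order):
  refl (Vec ((fun (t : Type0) => t) ((fun (φ : Type0) => φ) Nat)) zero) (vnil Nat)
  ~> refl (Vec ((fun (t : Type0) => t) Nat) zero) (vnil Nat)
  ~> refl (Vec Nat zero) (vnil Nat)
the term's type:
  Eq (Vec Nat zero) (vnil Nat) (vnil Nat)


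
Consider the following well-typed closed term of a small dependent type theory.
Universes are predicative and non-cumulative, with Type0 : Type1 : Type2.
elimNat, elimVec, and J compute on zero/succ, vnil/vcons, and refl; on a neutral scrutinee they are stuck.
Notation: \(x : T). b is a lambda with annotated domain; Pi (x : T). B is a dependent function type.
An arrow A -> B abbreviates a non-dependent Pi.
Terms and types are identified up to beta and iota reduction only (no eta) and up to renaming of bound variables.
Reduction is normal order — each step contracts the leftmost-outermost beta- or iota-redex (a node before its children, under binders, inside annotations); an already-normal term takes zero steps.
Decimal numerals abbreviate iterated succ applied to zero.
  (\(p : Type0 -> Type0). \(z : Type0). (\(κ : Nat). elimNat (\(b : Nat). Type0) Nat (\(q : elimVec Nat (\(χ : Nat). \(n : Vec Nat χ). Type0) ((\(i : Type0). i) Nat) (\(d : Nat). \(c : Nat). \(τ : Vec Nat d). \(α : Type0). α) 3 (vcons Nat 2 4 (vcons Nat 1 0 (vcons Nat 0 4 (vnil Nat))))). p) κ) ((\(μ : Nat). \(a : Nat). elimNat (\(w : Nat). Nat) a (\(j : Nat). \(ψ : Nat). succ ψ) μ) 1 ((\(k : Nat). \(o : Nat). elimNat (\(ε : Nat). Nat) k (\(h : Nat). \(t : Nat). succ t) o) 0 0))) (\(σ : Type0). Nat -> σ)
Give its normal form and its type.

reduced normal form:
  \(p : Type0). Nat -> Nat
the term's type:
  Type0 -> Type0
observation: 32 normal-order steps separate the term from its normal form.


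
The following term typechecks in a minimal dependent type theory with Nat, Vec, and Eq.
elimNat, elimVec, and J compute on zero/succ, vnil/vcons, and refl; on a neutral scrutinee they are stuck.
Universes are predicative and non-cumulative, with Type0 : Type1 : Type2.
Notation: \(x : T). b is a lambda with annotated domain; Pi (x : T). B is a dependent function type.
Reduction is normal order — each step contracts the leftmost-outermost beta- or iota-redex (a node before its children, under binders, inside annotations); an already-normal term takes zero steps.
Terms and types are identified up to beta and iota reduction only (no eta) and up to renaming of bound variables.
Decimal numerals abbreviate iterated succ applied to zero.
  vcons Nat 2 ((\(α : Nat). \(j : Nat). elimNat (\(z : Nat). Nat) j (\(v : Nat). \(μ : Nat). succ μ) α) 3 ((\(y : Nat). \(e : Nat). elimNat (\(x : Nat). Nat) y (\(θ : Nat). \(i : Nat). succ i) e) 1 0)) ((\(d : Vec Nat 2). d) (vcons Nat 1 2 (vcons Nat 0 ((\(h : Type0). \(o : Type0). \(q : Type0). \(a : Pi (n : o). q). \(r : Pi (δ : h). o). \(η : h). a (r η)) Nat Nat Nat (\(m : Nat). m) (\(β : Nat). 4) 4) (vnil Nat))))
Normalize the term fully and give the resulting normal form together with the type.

resulting normal form:
  vcons Nat 2 4 (vcons Nat 1 2 (vcons Nat 0 4 (vnil Nat)))
the term's type:
  Vec Nat 3
observation: normalization takes exactly 24 steps under the normal-order strategy.


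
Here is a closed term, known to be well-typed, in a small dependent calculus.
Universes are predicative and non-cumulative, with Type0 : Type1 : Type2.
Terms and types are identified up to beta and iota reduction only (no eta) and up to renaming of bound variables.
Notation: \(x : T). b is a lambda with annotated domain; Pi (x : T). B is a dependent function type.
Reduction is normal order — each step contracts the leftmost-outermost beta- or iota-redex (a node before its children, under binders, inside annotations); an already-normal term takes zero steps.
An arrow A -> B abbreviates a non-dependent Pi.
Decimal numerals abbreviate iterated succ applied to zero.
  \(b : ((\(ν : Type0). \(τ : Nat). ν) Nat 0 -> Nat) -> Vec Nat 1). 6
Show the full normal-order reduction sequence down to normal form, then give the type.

reduction (normal order):
  \(b : ((\(ν : Type0). \(τ : Nat). ν) Nat 0 -> Nat) -> Vec Nat 1). 6
  ~> \(b : ((\(ν : Nat). Nat) 0 -> Nat) -> Vec Nat 1). 6
  ~> \(b : (Nat -> Nat) -> Vec Nat 1). 6
type:
  ((Nat -> Nat) -> Vec Nat 1) -> Nat


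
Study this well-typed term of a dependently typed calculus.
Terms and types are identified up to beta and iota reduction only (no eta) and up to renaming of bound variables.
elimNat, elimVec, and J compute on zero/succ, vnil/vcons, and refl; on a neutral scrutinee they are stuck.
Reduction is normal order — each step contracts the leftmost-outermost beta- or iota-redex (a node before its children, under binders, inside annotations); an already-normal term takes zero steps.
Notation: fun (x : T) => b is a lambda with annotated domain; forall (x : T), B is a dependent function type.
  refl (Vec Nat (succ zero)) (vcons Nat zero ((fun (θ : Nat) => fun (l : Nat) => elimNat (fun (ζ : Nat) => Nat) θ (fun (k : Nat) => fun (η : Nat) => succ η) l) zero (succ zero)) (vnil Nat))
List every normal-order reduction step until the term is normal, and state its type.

reduction (normal order):
  refl (Vec Nat (succ zero)) (vcons Nat zero ((fun (θ : Nat) => fun (l : Nat) => elimNat (fun (ζ : Nat) => Nat) θ (fun (k : Nat) => fun (η : Nat) => succ η) l) zero (succ zero)) (vnil Nat))
  ~> refl (Vec Nat (succ zero)) (vcons Nat zero ((fun (θ : Nat) => elimNat (fun (l : Nat) => Nat) zero (fun (ζ : Nat) => fun (k : Nat) => succ k) θ) (succ zero)) (vnil Nat))
  ~> refl (Vec Nat (succ zero)) (vcons Nat zero (elimNat (fun (θ : Nat) => Nat) zero (fun (l : Nat) => fun (ζ : Nat) => succ ζ) (succ zero)) (vnil Nat))
  ~> refl (Vec Nat (succ zero)) (vcons Nat zero ((fun (θ : Nat) => fun (l : Nat) => succ l) zero (elimNat (fun (ζ : Nat) => Nat) zero (fun (k : Nat) => fun (η : Nat) => succ η) zero)) (vnil Nat))
  ~> refl (Vec Nat (succ zero)) (vcons Nat zero ((fun (θ : Nat) => succ θ) (elimNat (fun (l : Nat) => Nat) zero (fun (ζ : Nat) => fun (k : Nat) => succ k) zero)) (vnil Nat))
  ~> refl (Vec Nat (succ zero)) (vcons Nat zero (succ (elimNat (fun (θ : Nat) => Nat) zero (fun (l : Nat) => fun (ζ : Nat) => succ ζ) zero)) (vnil Nat))
  ~> refl (Vec Nat (succ zero)) (vcons Nat zero (succ zero) (vnil Nat))
type:
  Eq (Vec Nat (succ zero)) (vcons Nat zero (succ zero) (vnil Nat)) (vcons Nat zero (succ zero) (vnil Nat))


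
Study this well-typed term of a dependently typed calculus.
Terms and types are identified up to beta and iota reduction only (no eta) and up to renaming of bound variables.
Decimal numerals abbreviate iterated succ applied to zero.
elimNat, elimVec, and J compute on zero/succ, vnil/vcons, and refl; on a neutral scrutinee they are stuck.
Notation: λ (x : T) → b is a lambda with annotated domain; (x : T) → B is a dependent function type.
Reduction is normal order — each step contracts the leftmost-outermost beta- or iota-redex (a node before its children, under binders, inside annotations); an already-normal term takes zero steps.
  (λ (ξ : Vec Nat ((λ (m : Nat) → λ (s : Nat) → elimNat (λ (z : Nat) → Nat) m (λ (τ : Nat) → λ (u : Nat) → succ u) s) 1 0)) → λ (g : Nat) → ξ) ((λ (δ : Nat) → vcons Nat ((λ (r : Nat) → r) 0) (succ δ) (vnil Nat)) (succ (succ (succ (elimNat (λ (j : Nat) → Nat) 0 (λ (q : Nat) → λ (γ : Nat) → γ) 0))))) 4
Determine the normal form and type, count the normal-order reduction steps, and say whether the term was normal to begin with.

normal form:
  vcons Nat 0 4 (vnil Nat)
the term's type:
  Vec Nat 1
normal-order step count: 5
already normal: no
first redex: a beta-redex


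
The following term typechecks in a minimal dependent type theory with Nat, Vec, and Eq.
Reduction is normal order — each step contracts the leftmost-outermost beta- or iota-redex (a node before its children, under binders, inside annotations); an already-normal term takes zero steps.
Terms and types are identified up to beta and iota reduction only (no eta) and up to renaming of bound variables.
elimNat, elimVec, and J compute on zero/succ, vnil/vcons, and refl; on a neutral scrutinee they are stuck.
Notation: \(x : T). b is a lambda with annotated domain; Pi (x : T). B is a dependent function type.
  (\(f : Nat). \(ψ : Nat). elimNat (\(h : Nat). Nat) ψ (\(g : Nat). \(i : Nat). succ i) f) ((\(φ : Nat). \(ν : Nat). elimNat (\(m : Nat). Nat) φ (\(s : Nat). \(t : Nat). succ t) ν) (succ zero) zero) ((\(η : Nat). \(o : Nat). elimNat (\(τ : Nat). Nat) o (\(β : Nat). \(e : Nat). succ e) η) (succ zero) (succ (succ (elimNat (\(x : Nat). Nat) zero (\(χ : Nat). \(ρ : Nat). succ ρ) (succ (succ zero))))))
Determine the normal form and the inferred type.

resulting normal form:
  succ (succ (succ (succ (succ (succ zero)))))
inferred type:
  Nat


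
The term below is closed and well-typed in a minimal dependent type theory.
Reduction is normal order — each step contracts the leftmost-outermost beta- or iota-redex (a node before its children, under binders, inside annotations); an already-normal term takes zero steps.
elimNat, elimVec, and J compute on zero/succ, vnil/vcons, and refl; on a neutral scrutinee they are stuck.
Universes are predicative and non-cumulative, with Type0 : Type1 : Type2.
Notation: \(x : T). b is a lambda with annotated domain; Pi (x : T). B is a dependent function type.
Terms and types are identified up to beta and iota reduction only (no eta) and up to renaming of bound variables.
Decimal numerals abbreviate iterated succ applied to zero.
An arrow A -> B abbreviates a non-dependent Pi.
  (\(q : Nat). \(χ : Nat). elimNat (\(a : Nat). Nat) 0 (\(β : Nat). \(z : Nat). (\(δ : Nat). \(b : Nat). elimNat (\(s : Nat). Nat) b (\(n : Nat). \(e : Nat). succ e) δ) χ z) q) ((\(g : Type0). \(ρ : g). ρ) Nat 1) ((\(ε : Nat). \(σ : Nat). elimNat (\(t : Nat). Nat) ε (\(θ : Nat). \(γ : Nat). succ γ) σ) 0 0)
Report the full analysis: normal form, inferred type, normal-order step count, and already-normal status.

normal form:
  0
type:
  Nat
normal-order step count: 14
term was already normal: no
first redex: a beta-redex


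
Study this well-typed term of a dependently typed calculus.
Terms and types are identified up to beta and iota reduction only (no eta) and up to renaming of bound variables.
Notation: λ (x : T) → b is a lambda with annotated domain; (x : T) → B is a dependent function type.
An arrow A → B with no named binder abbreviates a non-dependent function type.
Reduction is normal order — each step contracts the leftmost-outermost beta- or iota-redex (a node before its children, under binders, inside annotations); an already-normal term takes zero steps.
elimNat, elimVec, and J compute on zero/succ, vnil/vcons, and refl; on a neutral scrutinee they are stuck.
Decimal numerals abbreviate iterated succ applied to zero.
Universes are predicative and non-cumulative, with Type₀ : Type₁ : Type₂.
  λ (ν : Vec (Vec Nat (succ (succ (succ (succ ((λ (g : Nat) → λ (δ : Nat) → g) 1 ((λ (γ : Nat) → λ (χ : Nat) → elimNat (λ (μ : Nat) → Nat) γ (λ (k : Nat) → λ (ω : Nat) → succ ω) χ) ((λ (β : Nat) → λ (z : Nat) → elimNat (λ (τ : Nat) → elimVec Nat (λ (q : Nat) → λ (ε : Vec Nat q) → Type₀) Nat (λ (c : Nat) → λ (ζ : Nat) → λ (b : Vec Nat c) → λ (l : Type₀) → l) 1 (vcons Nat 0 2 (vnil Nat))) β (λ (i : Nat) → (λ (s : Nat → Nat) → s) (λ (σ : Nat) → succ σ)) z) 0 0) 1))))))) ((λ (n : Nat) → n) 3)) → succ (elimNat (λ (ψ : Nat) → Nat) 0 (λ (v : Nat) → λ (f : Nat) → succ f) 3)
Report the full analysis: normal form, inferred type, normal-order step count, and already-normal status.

reduced normal form:
  λ (ν : Vec (Vec Nat 5) 3) → 4
inferred type:
  Vec (Vec Nat 5) 3 → Nat
reduction steps (normal order): 13
started in normal form: no
first contracted redex: a beta-redex


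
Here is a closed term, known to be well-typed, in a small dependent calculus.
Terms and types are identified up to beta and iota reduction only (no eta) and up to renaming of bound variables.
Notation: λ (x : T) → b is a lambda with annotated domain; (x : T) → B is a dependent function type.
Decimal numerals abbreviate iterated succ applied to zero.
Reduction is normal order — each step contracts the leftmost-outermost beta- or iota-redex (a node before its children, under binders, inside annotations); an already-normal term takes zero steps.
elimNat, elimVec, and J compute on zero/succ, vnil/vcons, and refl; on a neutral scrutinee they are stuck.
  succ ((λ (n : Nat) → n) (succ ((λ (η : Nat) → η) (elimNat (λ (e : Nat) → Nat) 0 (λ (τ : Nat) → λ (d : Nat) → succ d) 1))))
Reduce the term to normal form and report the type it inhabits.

reduced normal form:
  3
the term's type:
  Nat


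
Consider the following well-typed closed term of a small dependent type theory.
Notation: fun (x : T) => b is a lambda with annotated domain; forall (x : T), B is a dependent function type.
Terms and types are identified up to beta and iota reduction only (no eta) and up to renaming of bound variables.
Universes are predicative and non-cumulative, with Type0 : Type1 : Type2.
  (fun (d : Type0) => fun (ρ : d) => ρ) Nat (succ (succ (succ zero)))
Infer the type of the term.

inferred type:
  Nat


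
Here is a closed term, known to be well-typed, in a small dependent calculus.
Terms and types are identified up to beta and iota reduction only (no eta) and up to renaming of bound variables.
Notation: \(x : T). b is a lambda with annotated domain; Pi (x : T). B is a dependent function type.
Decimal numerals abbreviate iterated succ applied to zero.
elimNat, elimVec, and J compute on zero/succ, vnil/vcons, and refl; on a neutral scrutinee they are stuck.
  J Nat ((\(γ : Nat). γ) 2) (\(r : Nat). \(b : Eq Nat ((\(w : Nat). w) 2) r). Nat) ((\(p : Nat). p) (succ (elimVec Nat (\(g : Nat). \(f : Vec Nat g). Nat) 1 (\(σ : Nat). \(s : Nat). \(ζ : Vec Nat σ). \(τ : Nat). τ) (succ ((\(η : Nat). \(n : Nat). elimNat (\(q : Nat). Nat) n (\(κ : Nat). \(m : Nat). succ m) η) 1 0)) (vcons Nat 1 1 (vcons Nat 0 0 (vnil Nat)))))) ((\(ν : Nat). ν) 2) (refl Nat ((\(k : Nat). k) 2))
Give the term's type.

inferred type:
  Nat


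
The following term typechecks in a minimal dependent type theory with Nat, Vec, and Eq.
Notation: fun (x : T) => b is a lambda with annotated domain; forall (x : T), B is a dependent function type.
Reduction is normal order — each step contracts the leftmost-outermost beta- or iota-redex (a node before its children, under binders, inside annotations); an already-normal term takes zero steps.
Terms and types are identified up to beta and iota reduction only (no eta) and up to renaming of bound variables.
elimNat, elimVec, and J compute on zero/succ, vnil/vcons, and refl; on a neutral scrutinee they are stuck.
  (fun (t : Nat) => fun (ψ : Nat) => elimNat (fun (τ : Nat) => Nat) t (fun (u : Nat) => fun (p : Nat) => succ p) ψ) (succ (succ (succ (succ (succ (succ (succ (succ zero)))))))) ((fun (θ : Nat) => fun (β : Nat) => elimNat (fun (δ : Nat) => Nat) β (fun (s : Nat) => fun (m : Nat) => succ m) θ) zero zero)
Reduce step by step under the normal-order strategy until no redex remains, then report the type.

normal-order reduction sequence:
  (fun (t : Nat) => fun (ψ : Nat) => elimNat (fun (τ : Nat) => Nat) t (fun (u : Nat) => fun (p : Nat) => succ p) ψ) (succ (succ (succ (succ (succ (succ (succ (succ zero)))))))) ((fun (θ : Nat) => fun (β : Nat) => elimNat (fun (δ : Nat) => Nat) β (fun (s : Nat) => fun (m : Nat) => succ m) θ) zero zero)
  ~> (fun (t : Nat) => elimNat (fun (ψ : Nat) => Nat) (succ (succ (succ (succ (succ (succ (succ (succ zero)))))))) (fun (τ : Nat) => fun (u : Nat) => succ u) t) ((fun (p : Nat) => fun (θ : Nat) => elimNat (fun (β : Nat) => Nat) θ (fun (δ : Nat) => fun (s : Nat) => succ s) p) zero zero)
  ~> elimNat (fun (t : Nat) => Nat) (succ (succ (succ (succ (succ (succ (succ (succ zero)))))))) (fun (ψ : Nat) => fun (τ : Nat) => succ τ) ((fun (u : Nat) => fun (p : Nat) => elimNat (fun (θ : Nat) => Nat) p (fun (β : Nat) => fun (δ : Nat) => succ δ) u) zero zero)
  ~> elimNat (fun (t : Nat) => Nat) (succ (succ (succ (succ (succ (succ (succ (succ zero)))))))) (fun (ψ : Nat) => fun (τ : Nat) => succ τ) ((fun (u : Nat) => elimNat (fun (p : Nat) => Nat) u (fun (θ : Nat) => fun (β : Nat) => succ β) zero) zero)
  ~> elimNat (fun (t : Nat) => Nat) (succ (succ (succ (succ (succ (succ (succ (succ zero)))))))) (fun (ψ : Nat) => fun (τ : Nat) => succ τ) (elimNat (fun (u : Nat) => Nat) zero (fun (p : Nat) => fun (θ : Nat) => succ θ) zero)
  ~> elimNat (fun (t : Nat) => Nat) (succ (succ (succ (succ (succ (succ (succ (succ zero)))))))) (fun (ψ : Nat) => fun (τ : Nat) => succ τ) zero
  ~> succ (succ (succ (succ (succ (succ (succ (succ zero)))))))
the term's type:
  Nat


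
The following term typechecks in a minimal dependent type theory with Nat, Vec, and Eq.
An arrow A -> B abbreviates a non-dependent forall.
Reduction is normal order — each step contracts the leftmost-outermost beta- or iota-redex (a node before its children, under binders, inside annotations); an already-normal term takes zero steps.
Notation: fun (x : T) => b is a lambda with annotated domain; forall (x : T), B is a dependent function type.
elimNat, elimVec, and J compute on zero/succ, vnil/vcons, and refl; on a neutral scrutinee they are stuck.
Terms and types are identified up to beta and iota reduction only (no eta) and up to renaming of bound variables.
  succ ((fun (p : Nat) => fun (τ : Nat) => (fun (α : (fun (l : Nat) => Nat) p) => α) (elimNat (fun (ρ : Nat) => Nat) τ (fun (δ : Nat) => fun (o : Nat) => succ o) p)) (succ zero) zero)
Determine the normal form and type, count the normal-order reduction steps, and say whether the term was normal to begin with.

resulting normal form:
  succ (succ zero)
type:
  Nat
normal-order step count: 7
term was already normal: no
first contracted redex: a beta-redex


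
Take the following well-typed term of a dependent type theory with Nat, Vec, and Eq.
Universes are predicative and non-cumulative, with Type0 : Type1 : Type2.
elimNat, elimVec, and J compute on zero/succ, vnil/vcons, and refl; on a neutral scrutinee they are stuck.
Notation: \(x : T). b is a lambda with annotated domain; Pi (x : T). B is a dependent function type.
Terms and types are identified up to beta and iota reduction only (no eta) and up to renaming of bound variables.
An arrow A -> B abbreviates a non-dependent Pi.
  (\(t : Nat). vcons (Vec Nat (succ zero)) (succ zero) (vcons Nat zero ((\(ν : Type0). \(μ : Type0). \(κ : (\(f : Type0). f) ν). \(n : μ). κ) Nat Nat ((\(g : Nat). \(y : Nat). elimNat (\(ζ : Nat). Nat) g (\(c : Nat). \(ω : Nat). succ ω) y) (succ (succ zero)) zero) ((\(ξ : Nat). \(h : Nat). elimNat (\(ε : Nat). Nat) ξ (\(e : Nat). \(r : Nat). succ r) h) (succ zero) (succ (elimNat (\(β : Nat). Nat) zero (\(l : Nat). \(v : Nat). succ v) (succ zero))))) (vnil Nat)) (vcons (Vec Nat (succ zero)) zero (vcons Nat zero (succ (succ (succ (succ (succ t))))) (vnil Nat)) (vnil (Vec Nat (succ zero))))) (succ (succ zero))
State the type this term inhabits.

inferred type:
  Vec (Vec Nat (succ zero)) (succ (succ zero))


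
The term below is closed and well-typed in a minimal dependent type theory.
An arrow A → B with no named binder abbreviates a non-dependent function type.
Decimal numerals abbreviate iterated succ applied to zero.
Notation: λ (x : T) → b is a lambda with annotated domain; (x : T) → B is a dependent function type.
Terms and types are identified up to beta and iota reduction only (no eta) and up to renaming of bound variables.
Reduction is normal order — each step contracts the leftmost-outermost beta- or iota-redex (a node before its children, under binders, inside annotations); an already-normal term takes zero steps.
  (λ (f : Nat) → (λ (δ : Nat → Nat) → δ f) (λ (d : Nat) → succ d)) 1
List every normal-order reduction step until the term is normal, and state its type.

normal-order reduction sequence:
  (λ (f : Nat) → (λ (δ : Nat → Nat) → δ f) (λ (d : Nat) → succ d)) 1
  ~> (λ (f : Nat → Nat) → f 1) (λ (δ : Nat) → succ δ)
  ~> (λ (f : Nat) → succ f) 1
  ~> 2
inferred type:
  Nat


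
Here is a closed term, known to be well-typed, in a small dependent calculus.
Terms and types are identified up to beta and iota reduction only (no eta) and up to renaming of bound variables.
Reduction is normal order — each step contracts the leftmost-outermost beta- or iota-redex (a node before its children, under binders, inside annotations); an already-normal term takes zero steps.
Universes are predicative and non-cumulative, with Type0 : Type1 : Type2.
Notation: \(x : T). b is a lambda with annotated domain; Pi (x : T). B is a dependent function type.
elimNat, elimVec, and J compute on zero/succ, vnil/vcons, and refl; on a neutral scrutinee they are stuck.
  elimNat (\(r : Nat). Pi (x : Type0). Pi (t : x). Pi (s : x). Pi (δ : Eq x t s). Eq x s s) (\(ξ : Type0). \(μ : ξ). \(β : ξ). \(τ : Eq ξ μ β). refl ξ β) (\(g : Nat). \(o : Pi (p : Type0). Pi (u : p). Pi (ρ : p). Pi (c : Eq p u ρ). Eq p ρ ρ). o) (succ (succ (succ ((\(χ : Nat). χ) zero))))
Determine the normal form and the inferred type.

resulting normal form:
  \(r : Type0). \(x : r). \(t : r). \(s : Eq r x t). refl r t
type:
  Pi (r : Type0). Pi (x : r). Pi (t : r). Pi (s : Eq r x t). Eq r t t
observation: the leftmost-outermost redex is an elimNat iota-redex, and normalization takes 11 steps.


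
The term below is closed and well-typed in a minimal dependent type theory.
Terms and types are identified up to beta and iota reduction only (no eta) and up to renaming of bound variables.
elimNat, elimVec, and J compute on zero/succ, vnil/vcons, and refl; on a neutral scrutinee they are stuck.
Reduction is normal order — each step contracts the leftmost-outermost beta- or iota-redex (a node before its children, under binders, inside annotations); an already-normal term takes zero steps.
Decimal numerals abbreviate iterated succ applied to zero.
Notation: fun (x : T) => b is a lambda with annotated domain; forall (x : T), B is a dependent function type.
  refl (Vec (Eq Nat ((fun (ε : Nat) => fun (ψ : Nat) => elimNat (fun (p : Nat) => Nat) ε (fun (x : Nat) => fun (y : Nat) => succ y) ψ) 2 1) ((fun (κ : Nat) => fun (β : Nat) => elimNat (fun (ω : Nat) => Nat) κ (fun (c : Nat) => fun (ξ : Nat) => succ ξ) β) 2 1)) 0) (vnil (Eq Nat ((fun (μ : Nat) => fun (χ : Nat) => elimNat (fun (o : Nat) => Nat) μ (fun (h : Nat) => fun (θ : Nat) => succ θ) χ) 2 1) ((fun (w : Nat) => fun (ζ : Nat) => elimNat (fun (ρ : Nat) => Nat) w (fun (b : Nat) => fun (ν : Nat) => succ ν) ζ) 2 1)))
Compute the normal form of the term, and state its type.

resulting normal form:
  refl (Vec (Eq Nat 3 3) 0) (vnil (Eq Nat 3 3))
the term's type:
  Eq (Vec (Eq Nat 3 3) 0) (vnil (Eq Nat 3 3)) (vnil (Eq Nat 3 3))


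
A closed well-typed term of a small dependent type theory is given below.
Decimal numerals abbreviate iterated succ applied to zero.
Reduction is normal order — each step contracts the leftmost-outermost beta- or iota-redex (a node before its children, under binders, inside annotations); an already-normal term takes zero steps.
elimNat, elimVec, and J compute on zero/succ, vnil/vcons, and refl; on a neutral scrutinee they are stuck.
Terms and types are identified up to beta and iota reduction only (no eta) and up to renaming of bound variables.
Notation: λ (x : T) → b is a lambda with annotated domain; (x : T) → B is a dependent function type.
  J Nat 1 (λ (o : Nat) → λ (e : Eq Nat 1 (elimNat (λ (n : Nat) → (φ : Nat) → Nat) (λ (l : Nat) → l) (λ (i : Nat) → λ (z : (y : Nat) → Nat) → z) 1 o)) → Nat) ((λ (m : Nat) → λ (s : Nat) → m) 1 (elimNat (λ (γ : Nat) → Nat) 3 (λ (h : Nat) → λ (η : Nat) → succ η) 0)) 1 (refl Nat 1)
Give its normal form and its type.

normal form:
  1
inferred type:
  Nat
observation: reduction starts at a J iota-redex, and 3 normal-order steps reach the normal form.


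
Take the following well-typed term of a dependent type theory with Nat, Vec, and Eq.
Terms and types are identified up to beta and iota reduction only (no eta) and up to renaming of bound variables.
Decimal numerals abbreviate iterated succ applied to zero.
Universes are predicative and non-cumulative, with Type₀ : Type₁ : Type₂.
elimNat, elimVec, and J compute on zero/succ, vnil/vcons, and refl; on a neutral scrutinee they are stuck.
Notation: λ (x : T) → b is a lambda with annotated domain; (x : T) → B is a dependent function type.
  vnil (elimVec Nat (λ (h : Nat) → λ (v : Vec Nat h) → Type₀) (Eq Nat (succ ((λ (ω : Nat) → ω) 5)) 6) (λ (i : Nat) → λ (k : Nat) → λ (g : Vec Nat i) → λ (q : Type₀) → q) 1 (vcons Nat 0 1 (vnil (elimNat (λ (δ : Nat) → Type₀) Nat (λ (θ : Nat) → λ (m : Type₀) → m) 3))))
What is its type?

type:
  Vec (Eq Nat 6 6) 0


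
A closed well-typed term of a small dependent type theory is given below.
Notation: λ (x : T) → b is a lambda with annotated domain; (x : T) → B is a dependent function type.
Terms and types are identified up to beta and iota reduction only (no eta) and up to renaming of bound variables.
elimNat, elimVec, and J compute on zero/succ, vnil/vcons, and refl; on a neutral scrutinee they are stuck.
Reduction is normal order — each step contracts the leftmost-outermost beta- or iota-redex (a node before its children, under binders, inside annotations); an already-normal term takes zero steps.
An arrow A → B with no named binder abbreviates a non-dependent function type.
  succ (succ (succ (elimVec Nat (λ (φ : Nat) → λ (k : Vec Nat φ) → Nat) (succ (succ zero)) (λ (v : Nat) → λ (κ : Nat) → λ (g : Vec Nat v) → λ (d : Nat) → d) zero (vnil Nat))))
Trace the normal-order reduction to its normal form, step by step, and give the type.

reduction (normal order):
  succ (succ (succ (elimVec Nat (λ (φ : Nat) → λ (k : Vec Nat φ) → Nat) (succ (succ zero)) (λ (v : Nat) → λ (κ : Nat) → λ (g : Vec Nat v) → λ (d : Nat) → d) zero (vnil Nat))))
  ~> succ (succ (succ (succ (succ zero))))
the term's type:
  Nat


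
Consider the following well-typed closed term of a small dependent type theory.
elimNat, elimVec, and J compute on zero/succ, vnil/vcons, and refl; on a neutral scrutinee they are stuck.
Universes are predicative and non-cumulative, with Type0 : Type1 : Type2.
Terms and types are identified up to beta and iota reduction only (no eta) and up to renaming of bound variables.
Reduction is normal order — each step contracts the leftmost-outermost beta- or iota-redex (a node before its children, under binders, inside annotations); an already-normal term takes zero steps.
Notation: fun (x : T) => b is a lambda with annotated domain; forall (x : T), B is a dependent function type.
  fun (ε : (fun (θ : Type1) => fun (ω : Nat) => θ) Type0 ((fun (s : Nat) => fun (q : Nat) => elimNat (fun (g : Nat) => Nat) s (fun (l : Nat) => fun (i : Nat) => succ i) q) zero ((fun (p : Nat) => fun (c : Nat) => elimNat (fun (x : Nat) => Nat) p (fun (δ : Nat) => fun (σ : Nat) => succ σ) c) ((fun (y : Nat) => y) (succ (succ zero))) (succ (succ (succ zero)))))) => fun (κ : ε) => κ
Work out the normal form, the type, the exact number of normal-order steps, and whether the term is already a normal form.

normal form:
  fun (ε : Type0) => fun (θ : ε) => θ
type:
  forall (ε : Type0), forall (θ : ε), ε
steps to reach normal form (normal order): 2
term was already normal: no
first contracted redex: a beta-redex


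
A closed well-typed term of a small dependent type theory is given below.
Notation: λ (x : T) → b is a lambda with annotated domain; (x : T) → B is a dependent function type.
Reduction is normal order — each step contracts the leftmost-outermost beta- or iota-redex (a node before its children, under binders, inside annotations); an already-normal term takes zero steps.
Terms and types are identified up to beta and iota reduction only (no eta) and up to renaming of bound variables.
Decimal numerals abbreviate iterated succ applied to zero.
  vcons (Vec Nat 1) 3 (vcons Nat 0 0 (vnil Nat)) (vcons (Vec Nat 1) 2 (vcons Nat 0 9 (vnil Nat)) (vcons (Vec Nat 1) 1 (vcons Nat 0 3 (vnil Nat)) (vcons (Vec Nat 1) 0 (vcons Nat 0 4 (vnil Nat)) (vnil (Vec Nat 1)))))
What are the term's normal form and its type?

resulting normal form:
  vcons (Vec Nat 1) 3 (vcons Nat 0 0 (vnil Nat)) (vcons (Vec Nat 1) 2 (vcons Nat 0 9 (vnil Nat)) (vcons (Vec Nat 1) 1 (vcons Nat 0 3 (vnil Nat)) (vcons (Vec Nat 1) 0 (vcons Nat 0 4 (vnil Nat)) (vnil (Vec Nat 1)))))
type:
  Vec (Vec Nat 1) 4
observation: no redex remains anywhere in the term; it is its own normal form.


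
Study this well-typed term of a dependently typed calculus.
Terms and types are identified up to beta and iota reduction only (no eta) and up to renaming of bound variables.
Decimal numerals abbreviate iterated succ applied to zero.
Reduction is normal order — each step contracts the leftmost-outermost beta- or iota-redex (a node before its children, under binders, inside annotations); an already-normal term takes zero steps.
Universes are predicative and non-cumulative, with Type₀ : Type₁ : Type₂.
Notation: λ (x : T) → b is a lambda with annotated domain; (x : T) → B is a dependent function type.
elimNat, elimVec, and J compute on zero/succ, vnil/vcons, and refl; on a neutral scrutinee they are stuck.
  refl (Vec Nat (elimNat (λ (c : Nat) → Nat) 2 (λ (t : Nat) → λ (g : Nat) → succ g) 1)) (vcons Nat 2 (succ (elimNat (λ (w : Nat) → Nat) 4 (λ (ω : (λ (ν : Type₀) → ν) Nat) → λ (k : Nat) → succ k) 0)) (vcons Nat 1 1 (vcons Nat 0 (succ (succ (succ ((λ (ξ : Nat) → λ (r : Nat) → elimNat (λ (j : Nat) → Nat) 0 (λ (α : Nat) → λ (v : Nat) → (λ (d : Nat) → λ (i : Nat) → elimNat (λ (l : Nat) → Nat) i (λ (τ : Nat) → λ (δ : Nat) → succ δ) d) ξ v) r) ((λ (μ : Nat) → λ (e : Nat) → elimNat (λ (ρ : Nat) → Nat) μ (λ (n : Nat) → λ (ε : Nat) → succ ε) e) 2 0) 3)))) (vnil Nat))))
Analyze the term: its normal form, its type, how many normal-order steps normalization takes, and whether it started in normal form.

normal form:
  refl (Vec Nat 3) (vcons Nat 2 5 (vcons Nat 1 1 (vcons Nat 0 9 (vnil Nat))))
the term's type:
  Eq (Vec Nat 3) (vcons Nat 2 5 (vcons Nat 1 1 (vcons Nat 0 9 (vnil Nat)))) (vcons Nat 2 5 (vcons Nat 1 1 (vcons Nat 0 9 (vnil Nat))))
reduction steps (normal order): 53
already normal: no
first contracted redex: an elimNat iota-redex
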